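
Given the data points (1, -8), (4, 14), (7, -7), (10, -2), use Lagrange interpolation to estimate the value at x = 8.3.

Lagrange interpolation formula:
P(x) = Σ yᵢ × Lᵢ(x)
where Lᵢ(x) = Π_{j≠i} (x - xⱼ)/(xᵢ - xⱼ)

L_0(8.3) = (8.3 - 4)/(1 - 4) × (8.3 - 7)/(1 - 7) × (8.3 - 10)/(1 - 10) = 0.058660
L_1(8.3) = (8.3 - 1)/(4 - 1) × (8.3 - 7)/(4 - 7) × (8.3 - 10)/(4 - 10) = -0.298759
L_2(8.3) = (8.3 - 1)/(7 - 1) × (8.3 - 4)/(7 - 4) × (8.3 - 10)/(7 - 10) = 0.988204
L_3(8.3) = (8.3 - 1)/(10 - 1) × (8.3 - 4)/(10 - 4) × (8.3 - 7)/(10 - 7) = 0.251895

P(8.3) = (-8)×L_0(8.3) + 14×L_1(8.3) + (-7)×L_2(8.3) + (-2)×L_3(8.3)
P(8.3) = -12.073130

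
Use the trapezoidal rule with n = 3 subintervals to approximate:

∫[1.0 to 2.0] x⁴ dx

f(x) = x⁴
a = 1.0, b = 2.0, n = 3
h = (b - a)/n = 0.333333

Trapezoidal rule: (h/2)[f(x₀) + 2f(x₁) + 2f(x₂) + ... + f(xₙ)]

x_0 = 1.0000, f(x_0) = 1.000000, coefficient = 1
x_1 = 1.3333, f(x_1) = 3.160494, coefficient = 2
x_2 = 1.6667, f(x_2) = 7.716049, coefficient = 2
x_3 = 2.0000, f(x_3) = 16.000000, coefficient = 1

I ≈ (0.333333/2) × 38.753086 = 6.458848
Exact value: 6.200000
Error: 0.258848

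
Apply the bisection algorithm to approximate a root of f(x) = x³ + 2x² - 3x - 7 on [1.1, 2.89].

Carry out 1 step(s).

f(x) = x³ + 2x² - 3x - 7
Initial interval: [1.1, 2.89]

Iteration 1:
  c_1 = (1.100000 + 2.890000)/2 = 1.995000
  f(c_1) = f(1.995000) = 2.915200
  f(a) × f(c) < 0, new interval: [1.100000, 1.995000]

After 1 iteration(s), the approximation is c_1 = 1.995000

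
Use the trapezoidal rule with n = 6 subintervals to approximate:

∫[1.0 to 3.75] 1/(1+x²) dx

f(x) = 1/(1+x²)
a = 1.0, b = 3.75, n = 6
h = (b - a)/n = 0.458333

Trapezoidal rule: (h/2)[f(x₀) + 2f(x₁) + 2f(x₂) + ... + f(xₙ)]

x_0 = 1.0000, f(x_0) = 0.500000, coefficient = 1
x_1 = 1.4583, f(x_1) = 0.319822, coefficient = 2
x_2 = 1.9167, f(x_2) = 0.213967, coefficient = 2
x_3 = 2.3750, f(x_3) = 0.150588, coefficient = 2
x_4 = 2.8333, f(x_4) = 0.110769, coefficient = 2
x_5 = 3.2917, f(x_5) = 0.084495, coefficient = 2
x_6 = 3.7500, f(x_6) = 0.066390, coefficient = 1

I ≈ (0.458333/2) × 2.325674 = 0.532967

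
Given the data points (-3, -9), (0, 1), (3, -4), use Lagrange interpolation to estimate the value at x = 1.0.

Lagrange interpolation formula:
P(x) = Σ yᵢ × Lᵢ(x)
where Lᵢ(x) = Π_{j≠i} (x - xⱼ)/(xᵢ - xⱼ)

L_0(1.0) = (1.0 - 0)/(-3 - 0) × (1.0 - 3)/(-3 - 3) = -0.111111
L_1(1.0) = (1.0 - (-3))/(0 - (-3)) × (1.0 - 3)/(0 - 3) = 0.888889
L_2(1.0) = (1.0 - (-3))/(3 - (-3)) × (1.0 - 0)/(3 - 0) = 0.222222

P(1.0) = (-9)×L_0(1.0) + 1×L_1(1.0) + (-4)×L_2(1.0)
P(1.0) = 1.000000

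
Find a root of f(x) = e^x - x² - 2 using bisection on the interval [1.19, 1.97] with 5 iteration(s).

f(x) = e^x - x² - 2
Initial interval: [1.19, 1.97]

Iteration 1:
  c_1 = (1.190000 + 1.970000)/2 = 1.580000
  f(c_1) = f(1.580000) = 0.358556
  f(a) × f(c) < 0, new interval: [1.190000, 1.580000]
Iteration 2:
  c_2 = (1.190000 + 1.580000)/2 = 1.385000
  f(c_2) = f(1.385000) = 0.076601
  f(a) × f(c) < 0, new interval: [1.190000, 1.385000]
Iteration 3:
  c_3 = (1.190000 + 1.385000)/2 = 1.287500
  f(c_3) = f(1.287500) = -0.033940
  f(a) × f(c) ≥ 0, new interval: [1.287500, 1.385000]
Iteration 4:
  c_4 = (1.287500 + 1.385000)/2 = 1.336250
  f(c_4) = f(1.336250) = 0.019185
  f(a) × f(c) < 0, new interval: [1.287500, 1.336250]
Iteration 5:
  c_5 = (1.287500 + 1.336250)/2 = 1.311875
  f(c_5) = f(1.311875) = -0.007887
  f(a) × f(c) ≥ 0, new interval: [1.311875, 1.336250]

After 5 iteration(s), the approximation is c_5 = 1.311875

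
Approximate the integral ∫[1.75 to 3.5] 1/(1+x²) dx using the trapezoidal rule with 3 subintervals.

f(x) = 1/(1+x²)
a = 1.75, b = 3.5, n = 3
h = (b - a)/n = 0.583333

Trapezoidal rule: (h/2)[f(x₀) + 2f(x₁) + 2f(x₂) + ... + f(xₙ)]

x_0 = 1.7500, f(x_0) = 0.246154, coefficient = 1
x_1 = 2.3333, f(x_1) = 0.155172, coefficient = 2
x_2 = 2.9167, f(x_2) = 0.105186, coefficient = 2
x_3 = 3.5000, f(x_3) = 0.075472, coefficient = 1

I ≈ (0.583333/2) × 0.842343 = 0.245683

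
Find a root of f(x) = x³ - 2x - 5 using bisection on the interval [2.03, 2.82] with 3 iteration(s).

f(x) = x³ - 2x - 5
Initial interval: [2.03, 2.82]

Iteration 1:
  c_1 = (2.030000 + 2.820000)/2 = 2.425000
  f(c_1) = f(2.425000) = 4.410516
  f(a) × f(c) < 0, new interval: [2.030000, 2.425000]
Iteration 2:
  c_2 = (2.030000 + 2.425000)/2 = 2.227500
  f(c_2) = f(2.227500) = 1.597312
  f(a) × f(c) < 0, new interval: [2.030000, 2.227500]
Iteration 3:
  c_3 = (2.030000 + 2.227500)/2 = 2.128750
  f(c_3) = f(2.128750) = 0.389094
  f(a) × f(c) < 0, new interval: [2.030000, 2.128750]

After 3 iteration(s), the approximation is c_3 = 2.128750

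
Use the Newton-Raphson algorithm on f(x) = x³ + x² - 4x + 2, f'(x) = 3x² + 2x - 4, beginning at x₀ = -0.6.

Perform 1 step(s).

f(x) = x³ + x² - 4x + 2
f'(x) = 3x² + 2x - 4
x₀ = -0.6

Newton-Raphson formula: x_{n+1} = x_n - f(x_n)/f'(x_n)

Iteration 1:
  f(-0.600000) = 4.544000
  f'(-0.600000) = -4.120000
  x_1 = -0.600000 - 4.544000/(-4.120000) = 0.502913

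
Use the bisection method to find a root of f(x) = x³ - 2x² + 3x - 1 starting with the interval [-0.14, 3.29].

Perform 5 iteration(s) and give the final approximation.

f(x) = x³ - 2x² + 3x - 1
Initial interval: [-0.14, 3.29]

Iteration 1:
  c_1 = (-0.140000 + 3.290000)/2 = 1.575000
  f(c_1) = f(1.575000) = 2.670734
  f(a) × f(c) < 0, new interval: [-0.140000, 1.575000]
Iteration 2:
  c_2 = (-0.140000 + 1.575000)/2 = 0.717500
  f(c_2) = f(0.717500) = 0.492261
  f(a) × f(c) < 0, new interval: [-0.140000, 0.717500]
Iteration 3:
  c_3 = (-0.140000 + 0.717500)/2 = 0.288750
  f(c_3) = f(0.288750) = -0.276428
  f(a) × f(c) ≥ 0, new interval: [0.288750, 0.717500]
Iteration 4:
  c_4 = (0.288750 + 0.717500)/2 = 0.503125
  f(c_4) = f(0.503125) = 0.130464
  f(a) × f(c) < 0, new interval: [0.288750, 0.503125]
Iteration 5:
  c_5 = (0.288750 + 0.503125)/2 = 0.395938
  f(c_5) = f(0.395938) = -0.063651
  f(a) × f(c) ≥ 0, new interval: [0.395938, 0.503125]

After 5 iteration(s), the approximation is c_5 = 0.395938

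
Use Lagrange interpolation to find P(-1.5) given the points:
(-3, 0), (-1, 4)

Lagrange interpolation formula:
P(x) = Σ yᵢ × Lᵢ(x)
where Lᵢ(x) = Π_{j≠i} (x - xⱼ)/(xᵢ - xⱼ)

L_0(-1.5) = (-1.5 - (-1))/(-3 - (-1)) = 0.250000
L_1(-1.5) = (-1.5 - (-3))/(-1 - (-3)) = 0.750000

P(-1.5) = 0×L_0(-1.5) + 4×L_1(-1.5)
P(-1.5) = 3.000000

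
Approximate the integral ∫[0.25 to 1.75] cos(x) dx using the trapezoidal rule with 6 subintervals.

f(x) = cos(x)
a = 0.25, b = 1.75, n = 6
h = (b - a)/n = 0.250000

Trapezoidal rule: (h/2)[f(x₀) + 2f(x₁) + 2f(x₂) + ... + f(xₙ)]

x_0 = 0.2500, f(x_0) = 0.968912, coefficient = 1
x_1 = 0.5000, f(x_1) = 0.877583, coefficient = 2
x_2 = 0.7500, f(x_2) = 0.731689, coefficient = 2
x_3 = 1.0000, f(x_3) = 0.540302, coefficient = 2
x_4 = 1.2500, f(x_4) = 0.315322, coefficient = 2
x_5 = 1.5000, f(x_5) = 0.070737, coefficient = 2
x_6 = 1.7500, f(x_6) = -0.178246, coefficient = 1

I ≈ (0.250000/2) × 5.861933 = 0.732742
Exact value: 0.736582
Error: 0.003840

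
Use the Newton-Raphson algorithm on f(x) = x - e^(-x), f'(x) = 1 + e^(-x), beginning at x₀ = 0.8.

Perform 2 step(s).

f(x) = x - e^(-x)
f'(x) = 1 + e^(-x)
x₀ = 0.8

Newton-Raphson formula: x_{n+1} = x_n - f(x_n)/f'(x_n)

Iteration 1:
  f(0.800000) = 0.350671
  f'(0.800000) = 1.449329
  x_1 = 0.800000 - 0.350671/1.449329 = 0.558046
Iteration 2:
  f(0.558046) = -0.014280
  f'(0.558046) = 1.572326
  x_2 = 0.558046 - (-0.014280)/1.572326 = 0.567128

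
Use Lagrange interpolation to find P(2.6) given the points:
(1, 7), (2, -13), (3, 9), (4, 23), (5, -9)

Lagrange interpolation formula:
P(x) = Σ yᵢ × Lᵢ(x)
where Lᵢ(x) = Π_{j≠i} (x - xⱼ)/(xᵢ - xⱼ)

L_0(2.6) = (2.6 - 2)/(1 - 2) × (2.6 - 3)/(1 - 3) × (2.6 - 4)/(1 - 4) × (2.6 - 5)/(1 - 5) = -0.033600
L_1(2.6) = (2.6 - 1)/(2 - 1) × (2.6 - 3)/(2 - 3) × (2.6 - 4)/(2 - 4) × (2.6 - 5)/(2 - 5) = 0.358400
L_2(2.6) = (2.6 - 1)/(3 - 1) × (2.6 - 2)/(3 - 2) × (2.6 - 4)/(3 - 4) × (2.6 - 5)/(3 - 5) = 0.806400
L_3(2.6) = (2.6 - 1)/(4 - 1) × (2.6 - 2)/(4 - 2) × (2.6 - 3)/(4 - 3) × (2.6 - 5)/(4 - 5) = -0.153600
L_4(2.6) = (2.6 - 1)/(5 - 1) × (2.6 - 2)/(5 - 2) × (2.6 - 3)/(5 - 3) × (2.6 - 4)/(5 - 4) = 0.022400

P(2.6) = 7×L_0(2.6) + (-13)×L_1(2.6) + 9×L_2(2.6) + 23×L_3(2.6) + (-9)×L_4(2.6)
P(2.6) = -1.371200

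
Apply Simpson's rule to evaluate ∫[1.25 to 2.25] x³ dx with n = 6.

f(x) = x³
a = 1.25, b = 2.25, n = 6
h = (b - a)/n = 0.166667

Simpson's rule: (h/3)[f(x₀) + 4f(x₁) + 2f(x₂) + ... + f(xₙ)]

x_0 = 1.2500, f(x_0) = 1.953125, coefficient = 1
x_1 = 1.4167, f(x_1) = 2.843171, coefficient = 4
x_2 = 1.5833, f(x_2) = 3.969329, coefficient = 2
x_3 = 1.7500, f(x_3) = 5.359375, coefficient = 4
x_4 = 1.9167, f(x_4) = 7.041088, coefficient = 2
x_5 = 2.0833, f(x_5) = 9.042245, coefficient = 4
x_6 = 2.2500, f(x_6) = 11.390625, coefficient = 1

I ≈ (0.166667/3) × 104.343750 = 5.796875
Exact value: 5.796875
Error: 0.000000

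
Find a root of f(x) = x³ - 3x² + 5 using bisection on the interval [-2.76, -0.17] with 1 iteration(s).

f(x) = x³ - 3x² + 5
Initial interval: [-2.76, -0.17]

Iteration 1:
  c_1 = (-2.760000 + (-0.170000))/2 = -1.465000
  f(c_1) = f(-1.465000) = -4.582895
  f(a) × f(c) ≥ 0, new interval: [-1.465000, -0.170000]

After 1 iteration(s), the approximation is c_1 = -1.465000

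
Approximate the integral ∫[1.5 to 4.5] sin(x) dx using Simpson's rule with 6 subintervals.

f(x) = sin(x)
a = 1.5, b = 4.5, n = 6
h = (b - a)/n = 0.500000

Simpson's rule: (h/3)[f(x₀) + 4f(x₁) + 2f(x₂) + ... + f(xₙ)]

x_0 = 1.5000, f(x_0) = 0.997495, coefficient = 1
x_1 = 2.0000, f(x_1) = 0.909297, coefficient = 4
x_2 = 2.5000, f(x_2) = 0.598472, coefficient = 2
x_3 = 3.0000, f(x_3) = 0.141120, coefficient = 4
x_4 = 3.5000, f(x_4) = -0.350783, coefficient = 2
x_5 = 4.0000, f(x_5) = -0.756802, coefficient = 4
x_6 = 4.5000, f(x_6) = -0.977530, coefficient = 1

I ≈ (0.500000/3) × 1.689802 = 0.281634
Exact value: 0.281533
Error: 0.000101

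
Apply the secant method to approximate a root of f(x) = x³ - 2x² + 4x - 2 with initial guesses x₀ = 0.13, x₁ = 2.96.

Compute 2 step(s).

f(x) = x³ - 2x² + 4x - 2
x₀ = 0.13, x₁ = 2.96

Secant formula: x_{n+1} = x_n - f(x_n)(x_n - x_{n-1})/(f(x_n) - f(x_{n-1}))

Iteration 1:
  f(0.130000) = -1.511603
  f(2.960000) = 18.251136
  x_2 = 2.960000 - 18.251136×(2.960000 - 0.130000)/(18.251136 - (-1.511603))
       = 0.346460
Iteration 2:
  f(2.960000) = 18.251136
  f(0.346460) = -0.812643
  x_3 = 0.346460 - (-0.812643)×(0.346460 - 2.960000)/(-0.812643 - 18.251136)
       = 0.457869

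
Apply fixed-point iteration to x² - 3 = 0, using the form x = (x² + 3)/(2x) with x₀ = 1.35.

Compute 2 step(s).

Equation: x² - 3 = 0
Fixed-point form: x = (x² + 3)/(2x)
x₀ = 1.35

x_1 = g(1.350000) = 1.786111
x_2 = g(1.786111) = 1.732869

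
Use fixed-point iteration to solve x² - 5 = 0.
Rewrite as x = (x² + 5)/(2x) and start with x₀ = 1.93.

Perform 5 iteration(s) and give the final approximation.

Equation: x² - 5 = 0
Fixed-point form: x = (x² + 5)/(2x)
x₀ = 1.93

x_1 = g(1.930000) = 2.260337
x_2 = g(2.260337) = 2.236198
x_3 = g(2.236198) = 2.236068
x_4 = g(2.236068) = 2.236068
x_5 = g(2.236068) = 2.236068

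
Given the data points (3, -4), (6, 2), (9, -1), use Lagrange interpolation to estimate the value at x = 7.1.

Lagrange interpolation formula:
P(x) = Σ yᵢ × Lᵢ(x)
where Lᵢ(x) = Π_{j≠i} (x - xⱼ)/(xᵢ - xⱼ)

L_0(7.1) = (7.1 - 6)/(3 - 6) × (7.1 - 9)/(3 - 9) = -0.116111
L_1(7.1) = (7.1 - 3)/(6 - 3) × (7.1 - 9)/(6 - 9) = 0.865556
L_2(7.1) = (7.1 - 3)/(9 - 3) × (7.1 - 6)/(9 - 6) = 0.250556

P(7.1) = (-4)×L_0(7.1) + 2×L_1(7.1) + (-1)×L_2(7.1)
P(7.1) = 1.945000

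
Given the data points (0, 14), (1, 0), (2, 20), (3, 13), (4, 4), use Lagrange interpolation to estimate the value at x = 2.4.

Lagrange interpolation formula:
P(x) = Σ yᵢ × Lᵢ(x)
where Lᵢ(x) = Π_{j≠i} (x - xⱼ)/(xᵢ - xⱼ)

L_0(2.4) = (2.4 - 1)/(0 - 1) × (2.4 - 2)/(0 - 2) × (2.4 - 3)/(0 - 3) × (2.4 - 4)/(0 - 4) = 0.022400
L_1(2.4) = (2.4 - 0)/(1 - 0) × (2.4 - 2)/(1 - 2) × (2.4 - 3)/(1 - 3) × (2.4 - 4)/(1 - 4) = -0.153600
L_2(2.4) = (2.4 - 0)/(2 - 0) × (2.4 - 1)/(2 - 1) × (2.4 - 3)/(2 - 3) × (2.4 - 4)/(2 - 4) = 0.806400
L_3(2.4) = (2.4 - 0)/(3 - 0) × (2.4 - 1)/(3 - 1) × (2.4 - 2)/(3 - 2) × (2.4 - 4)/(3 - 4) = 0.358400
L_4(2.4) = (2.4 - 0)/(4 - 0) × (2.4 - 1)/(4 - 1) × (2.4 - 2)/(4 - 2) × (2.4 - 3)/(4 - 3) = -0.033600

P(2.4) = 14×L_0(2.4) + 0×L_1(2.4) + 20×L_2(2.4) + 13×L_3(2.4) + 4×L_4(2.4)
P(2.4) = 20.966400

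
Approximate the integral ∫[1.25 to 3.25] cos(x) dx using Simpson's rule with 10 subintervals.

f(x) = cos(x)
a = 1.25, b = 3.25, n = 10
h = (b - a)/n = 0.200000

Simpson's rule: (h/3)[f(x₀) + 4f(x₁) + 2f(x₂) + ... + f(xₙ)]

x_0 = 1.2500, f(x_0) = 0.315322, coefficient = 1
x_1 = 1.4500, f(x_1) = 0.120503, coefficient = 4
x_2 = 1.6500, f(x_2) = -0.079121, coefficient = 2
x_3 = 1.8500, f(x_3) = -0.275590, coefficient = 4
x_4 = 2.0500, f(x_4) = -0.461073, coefficient = 2
x_5 = 2.2500, f(x_5) = -0.628174, coefficient = 4
x_6 = 2.4500, f(x_6) = -0.770231, coefficient = 2
x_7 = 2.6500, f(x_7) = -0.881582, coefficient = 4
x_8 = 2.8500, f(x_8) = -0.957787, coefficient = 2
x_9 = 3.0500, f(x_9) = -0.995808, coefficient = 4
x_10 = 3.2500, f(x_10) = -0.994130, coefficient = 1

I ≈ (0.200000/3) × -15.857838 = -1.057189
Exact value: -1.057180
Error: 0.000009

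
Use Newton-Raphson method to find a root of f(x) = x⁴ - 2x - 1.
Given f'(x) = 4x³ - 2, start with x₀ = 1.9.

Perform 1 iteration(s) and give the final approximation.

f(x) = x⁴ - 2x - 1
f'(x) = 4x³ - 2
x₀ = 1.9

Newton-Raphson formula: x_{n+1} = x_n - f(x_n)/f'(x_n)

Iteration 1:
  f(1.900000) = 8.232100
  f'(1.900000) = 25.436000
  x_1 = 1.900000 - 8.232100/25.436000 = 1.576360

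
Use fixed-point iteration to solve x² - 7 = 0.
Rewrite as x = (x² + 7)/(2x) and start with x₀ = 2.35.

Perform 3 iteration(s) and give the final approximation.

Equation: x² - 7 = 0
Fixed-point form: x = (x² + 7)/(2x)
x₀ = 2.35

x_1 = g(2.350000) = 2.664362
x_2 = g(2.664362) = 2.645816
x_3 = g(2.645816) = 2.645751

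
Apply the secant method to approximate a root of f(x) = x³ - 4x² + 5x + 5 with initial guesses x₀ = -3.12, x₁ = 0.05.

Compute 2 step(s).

f(x) = x³ - 4x² + 5x + 5
x₀ = -3.12, x₁ = 0.05

Secant formula: x_{n+1} = x_n - f(x_n)(x_n - x_{n-1})/(f(x_n) - f(x_{n-1}))

Iteration 1:
  f(-3.120000) = -79.908928
  f(0.050000) = 5.240125
  x_2 = 0.050000 - 5.240125×(0.050000 - (-3.120000))/(5.240125 - (-79.908928))
       = -0.145084
Iteration 2:
  f(0.050000) = 5.240125
  f(-0.145084) = 4.187330
  x_3 = -0.145084 - 4.187330×(-0.145084 - 0.050000)/(4.187330 - 5.240125)
       = -0.920999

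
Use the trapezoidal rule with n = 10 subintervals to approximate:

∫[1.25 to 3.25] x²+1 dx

f(x) = x²+1
a = 1.25, b = 3.25, n = 10
h = (b - a)/n = 0.200000

Trapezoidal rule: (h/2)[f(x₀) + 2f(x₁) + 2f(x₂) + ... + f(xₙ)]

x_0 = 1.2500, f(x_0) = 2.562500, coefficient = 1
x_1 = 1.4500, f(x_1) = 3.102500, coefficient = 2
x_2 = 1.6500, f(x_2) = 3.722500, coefficient = 2
x_3 = 1.8500, f(x_3) = 4.422500, coefficient = 2
x_4 = 2.0500, f(x_4) = 5.202500, coefficient = 2
x_5 = 2.2500, f(x_5) = 6.062500, coefficient = 2
x_6 = 2.4500, f(x_6) = 7.002500, coefficient = 2
x_7 = 2.6500, f(x_7) = 8.022500, coefficient = 2
x_8 = 2.8500, f(x_8) = 9.122500, coefficient = 2
x_9 = 3.0500, f(x_9) = 10.302500, coefficient = 2
x_10 = 3.2500, f(x_10) = 11.562500, coefficient = 1

I ≈ (0.200000/2) × 128.050000 = 12.805000
Exact value: 12.791667
Error: 0.013333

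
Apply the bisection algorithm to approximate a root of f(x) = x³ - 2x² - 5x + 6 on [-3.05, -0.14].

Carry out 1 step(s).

f(x) = x³ - 2x² - 5x + 6
Initial interval: [-3.05, -0.14]

Iteration 1:
  c_1 = (-3.050000 + (-0.140000))/2 = -1.595000
  f(c_1) = f(-1.595000) = 4.829230
  f(a) × f(c) < 0, new interval: [-3.050000, -1.595000]

After 1 iteration(s), the approximation is c_1 = -1.595000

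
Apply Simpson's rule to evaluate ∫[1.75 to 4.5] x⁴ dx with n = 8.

f(x) = x⁴
a = 1.75, b = 4.5, n = 8
h = (b - a)/n = 0.343750

Simpson's rule: (h/3)[f(x₀) + 4f(x₁) + 2f(x₂) + ... + f(xₙ)]

x_0 = 1.7500, f(x_0) = 9.378906, coefficient = 1
x_1 = 2.0938, f(x_1) = 19.217607, coefficient = 4
x_2 = 2.4375, f(x_2) = 35.300308, coefficient = 2
x_3 = 2.7812, f(x_3) = 59.835664, coefficient = 4
x_4 = 3.1250, f(x_4) = 95.367432, coefficient = 2
x_5 = 3.4688, f(x_5) = 144.774476, coefficient = 4
x_6 = 3.8125, f(x_6) = 211.270767, coefficient = 2
x_7 = 4.1562, f(x_7) = 298.405381, coefficient = 4
x_8 = 4.5000, f(x_8) = 410.062500, coefficient = 1

I ≈ (0.343750/3) × 3192.250931 = 365.778752
Exact value: 365.773633
Error: 0.005120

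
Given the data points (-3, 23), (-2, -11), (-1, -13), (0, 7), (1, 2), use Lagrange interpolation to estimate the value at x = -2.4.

Lagrange interpolation formula:
P(x) = Σ yᵢ × Lᵢ(x)
where Lᵢ(x) = Π_{j≠i} (x - xⱼ)/(xᵢ - xⱼ)

L_0(-2.4) = (-2.4 - (-2))/(-3 - (-2)) × (-2.4 - (-1))/(-3 - (-1)) × (-2.4 - 0)/(-3 - 0) × (-2.4 - 1)/(-3 - 1) = 0.190400
L_1(-2.4) = (-2.4 - (-3))/(-2 - (-3)) × (-2.4 - (-1))/(-2 - (-1)) × (-2.4 - 0)/(-2 - 0) × (-2.4 - 1)/(-2 - 1) = 1.142400
L_2(-2.4) = (-2.4 - (-3))/(-1 - (-3)) × (-2.4 - (-2))/(-1 - (-2)) × (-2.4 - 0)/(-1 - 0) × (-2.4 - 1)/(-1 - 1) = -0.489600
L_3(-2.4) = (-2.4 - (-3))/(0 - (-3)) × (-2.4 - (-2))/(0 - (-2)) × (-2.4 - (-1))/(0 - (-1)) × (-2.4 - 1)/(0 - 1) = 0.190400
L_4(-2.4) = (-2.4 - (-3))/(1 - (-3)) × (-2.4 - (-2))/(1 - (-2)) × (-2.4 - (-1))/(1 - (-1)) × (-2.4 - 0)/(1 - 0) = -0.033600

P(-2.4) = 23×L_0(-2.4) + (-11)×L_1(-2.4) + (-13)×L_2(-2.4) + 7×L_3(-2.4) + 2×L_4(-2.4)
P(-2.4) = -0.556800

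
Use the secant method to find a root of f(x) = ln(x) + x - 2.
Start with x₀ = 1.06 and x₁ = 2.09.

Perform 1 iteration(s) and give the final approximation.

f(x) = ln(x) + x - 2
x₀ = 1.06, x₁ = 2.09

Secant formula: x_{n+1} = x_n - f(x_n)(x_n - x_{n-1})/(f(x_n) - f(x_{n-1}))

Iteration 1:
  f(1.060000) = -0.881731
  f(2.090000) = 0.827164
  x_2 = 2.090000 - 0.827164×(2.090000 - 1.060000)/(0.827164 - (-0.881731))
       = 1.591445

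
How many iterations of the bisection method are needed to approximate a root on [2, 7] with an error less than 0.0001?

We need (b-a)/2^n ≤ 0.0001
(7 - 2)/2^n ≤ 0.0001
5/2^n ≤ 0.0001
2^n ≥ 50000
n ≥ log₂(50000) = 15.61
n ≥ 16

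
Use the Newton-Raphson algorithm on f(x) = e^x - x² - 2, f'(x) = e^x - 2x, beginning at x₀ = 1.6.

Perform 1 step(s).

f(x) = e^x - x² - 2
f'(x) = e^x - 2x
x₀ = 1.6

Newton-Raphson formula: x_{n+1} = x_n - f(x_n)/f'(x_n)

Iteration 1:
  f(1.600000) = 0.393032
  f'(1.600000) = 1.753032
  x_1 = 1.600000 - 0.393032/1.753032 = 1.375799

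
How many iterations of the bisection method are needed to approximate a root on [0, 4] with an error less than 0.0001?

We need (b-a)/2^n ≤ 0.0001
(4 - 0)/2^n ≤ 0.0001
4/2^n ≤ 0.0001
2^n ≥ 40000
n ≥ log₂(40000) = 15.29
n ≥ 16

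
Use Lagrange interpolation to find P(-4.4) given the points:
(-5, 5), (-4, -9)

Lagrange interpolation formula:
P(x) = Σ yᵢ × Lᵢ(x)
where Lᵢ(x) = Π_{j≠i} (x - xⱼ)/(xᵢ - xⱼ)

L_0(-4.4) = (-4.4 - (-4))/(-5 - (-4)) = 0.400000
L_1(-4.4) = (-4.4 - (-5))/(-4 - (-5)) = 0.600000

P(-4.4) = 5×L_0(-4.4) + (-9)×L_1(-4.4)
P(-4.4) = -3.400000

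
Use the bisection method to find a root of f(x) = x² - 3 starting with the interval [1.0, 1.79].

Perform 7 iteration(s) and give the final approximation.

f(x) = x² - 3
Initial interval: [1.0, 1.79]

Iteration 1:
  c_1 = (1.000000 + 1.790000)/2 = 1.395000
  f(c_1) = f(1.395000) = -1.053975
  f(a) × f(c) ≥ 0, new interval: [1.395000, 1.790000]
Iteration 2:
  c_2 = (1.395000 + 1.790000)/2 = 1.592500
  f(c_2) = f(1.592500) = -0.463944
  f(a) × f(c) ≥ 0, new interval: [1.592500, 1.790000]
Iteration 3:
  c_3 = (1.592500 + 1.790000)/2 = 1.691250
  f(c_3) = f(1.691250) = -0.139673
  f(a) × f(c) ≥ 0, new interval: [1.691250, 1.790000]
Iteration 4:
  c_4 = (1.691250 + 1.790000)/2 = 1.740625
  f(c_4) = f(1.740625) = 0.029775
  f(a) × f(c) < 0, new interval: [1.691250, 1.740625]
Iteration 5:
  c_5 = (1.691250 + 1.740625)/2 = 1.715938
  f(c_5) = f(1.715938) = -0.055558
  f(a) × f(c) ≥ 0, new interval: [1.715938, 1.740625]
Iteration 6:
  c_6 = (1.715938 + 1.740625)/2 = 1.728281
  f(c_6) = f(1.728281) = -0.013044
  f(a) × f(c) ≥ 0, new interval: [1.728281, 1.740625]
Iteration 7:
  c_7 = (1.728281 + 1.740625)/2 = 1.734453
  f(c_7) = f(1.734453) = 0.008328
  f(a) × f(c) < 0, new interval: [1.728281, 1.734453]

After 7 iteration(s), the approximation is c_7 = 1.734453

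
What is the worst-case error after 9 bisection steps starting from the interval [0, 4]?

Bisection error bound: |error| ≤ (b-a)/2^n
|error| ≤ (4 - 0)/2^9 = 4/2^9
|error| ≤ 0.0078125000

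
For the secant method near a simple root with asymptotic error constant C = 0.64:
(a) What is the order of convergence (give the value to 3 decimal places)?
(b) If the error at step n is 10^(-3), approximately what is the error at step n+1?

(a) Secant method has superlinear convergence with order φ = (1+√5)/2 ≈ 1.618.
    This means |e_{n+1}| ≈ C|e_n|^1.618.

(b) With |e_n| = 10^(-3) and C = 0.64:
    |e_{n+1}| ≈ 0.64 × (10^(-3))^1.618 = 0.64 × 10^(-4.85)

(a) ≈ 1.618 (golden ratio); (b) |e_{n+1}| ≈ 8.955e-06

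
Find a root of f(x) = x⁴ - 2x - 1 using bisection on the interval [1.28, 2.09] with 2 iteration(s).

f(x) = x⁴ - 2x - 1
Initial interval: [1.28, 2.09]

Iteration 1:
  c_1 = (1.280000 + 2.090000)/2 = 1.685000
  f(c_1) = f(1.685000) = 3.691199
  f(a) × f(c) < 0, new interval: [1.280000, 1.685000]
Iteration 2:
  c_2 = (1.280000 + 1.685000)/2 = 1.482500
  f(c_2) = f(1.482500) = 0.865352
  f(a) × f(c) < 0, new interval: [1.280000, 1.482500]

After 2 iteration(s), the approximation is c_2 = 1.482500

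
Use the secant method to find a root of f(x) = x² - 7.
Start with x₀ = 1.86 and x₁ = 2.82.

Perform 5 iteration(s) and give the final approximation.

f(x) = x² - 7
x₀ = 1.86, x₁ = 2.82

Secant formula: x_{n+1} = x_n - f(x_n)(x_n - x_{n-1})/(f(x_n) - f(x_{n-1}))

Iteration 1:
  f(1.860000) = -3.540400
  f(2.820000) = 0.952400
  x_2 = 2.820000 - 0.952400×(2.820000 - 1.860000)/(0.952400 - (-3.540400))
       = 2.616496
Iteration 2:
  f(2.820000) = 0.952400
  f(2.616496) = -0.153950
  x_3 = 2.616496 - (-0.153950)×(2.616496 - 2.820000)/(-0.153950 - 0.952400)
       = 2.644814
Iteration 3:
  f(2.616496) = -0.153950
  f(2.644814) = -0.004961
  x_4 = 2.644814 - (-0.004961)×(2.644814 - 2.616496)/(-0.004961 - (-0.153950))
       = 2.645757
Iteration 4:
  f(2.644814) = -0.004961
  f(2.645757) = 0.000028
  x_5 = 2.645757 - 0.000028×(2.645757 - 2.644814)/(0.000028 - (-0.004961))
       = 2.645751
Iteration 5:
  f(2.645757) = 0.000028
  f(2.645751) = 0.000000
  x_6 = 2.645751 - 0.000000×(2.645751 - 2.645757)/(0.000000 - 0.000028)
       = 2.645751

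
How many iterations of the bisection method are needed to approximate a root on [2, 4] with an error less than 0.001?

We need (b-a)/2^n ≤ 0.001
(4 - 2)/2^n ≤ 0.001
2/2^n ≤ 0.001
2^n ≥ 2000
n ≥ log₂(2000) = 10.97
n ≥ 11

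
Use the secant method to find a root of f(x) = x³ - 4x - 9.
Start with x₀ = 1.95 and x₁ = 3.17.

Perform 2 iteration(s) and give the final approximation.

f(x) = x³ - 4x - 9
x₀ = 1.95, x₁ = 3.17

Secant formula: x_{n+1} = x_n - f(x_n)(x_n - x_{n-1})/(f(x_n) - f(x_{n-1}))

Iteration 1:
  f(1.950000) = -9.385125
  f(3.170000) = 10.175013
  x_2 = 3.170000 - 10.175013×(3.170000 - 1.950000)/(10.175013 - (-9.385125))
       = 2.535367
Iteration 2:
  f(3.170000) = 10.175013
  f(2.535367) = -2.843917
  x_3 = 2.535367 - (-2.843917)×(2.535367 - 3.170000)/(-2.843917 - 10.175013)
       = 2.673999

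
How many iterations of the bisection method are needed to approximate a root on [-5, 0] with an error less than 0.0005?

We need (b-a)/2^n ≤ 0.0005
(0 - (-5))/2^n ≤ 0.0005
5/2^n ≤ 0.0005
2^n ≥ 10000
n ≥ log₂(10000) = 13.29
n ≥ 14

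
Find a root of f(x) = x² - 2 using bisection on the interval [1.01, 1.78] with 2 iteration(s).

f(x) = x² - 2
Initial interval: [1.01, 1.78]

Iteration 1:
  c_1 = (1.010000 + 1.780000)/2 = 1.395000
  f(c_1) = f(1.395000) = -0.053975
  f(a) × f(c) ≥ 0, new interval: [1.395000, 1.780000]
Iteration 2:
  c_2 = (1.395000 + 1.780000)/2 = 1.587500
  f(c_2) = f(1.587500) = 0.520156
  f(a) × f(c) < 0, new interval: [1.395000, 1.587500]

After 2 iteration(s), the approximation is c_2 = 1.587500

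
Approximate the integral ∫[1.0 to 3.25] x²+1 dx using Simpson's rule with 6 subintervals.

f(x) = x²+1
a = 1.0, b = 3.25, n = 6
h = (b - a)/n = 0.375000

Simpson's rule: (h/3)[f(x₀) + 4f(x₁) + 2f(x₂) + ... + f(xₙ)]

x_0 = 1.0000, f(x_0) = 2.000000, coefficient = 1
x_1 = 1.3750, f(x_1) = 2.890625, coefficient = 4
x_2 = 1.7500, f(x_2) = 4.062500, coefficient = 2
x_3 = 2.1250, f(x_3) = 5.515625, coefficient = 4
x_4 = 2.5000, f(x_4) = 7.250000, coefficient = 2
x_5 = 2.8750, f(x_5) = 9.265625, coefficient = 4
x_6 = 3.2500, f(x_6) = 11.562500, coefficient = 1

I ≈ (0.375000/3) × 106.875000 = 13.359375
Exact value: 13.359375
Error: 0.000000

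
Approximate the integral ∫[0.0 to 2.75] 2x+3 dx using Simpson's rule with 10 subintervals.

f(x) = 2x+3
a = 0.0, b = 2.75, n = 10
h = (b - a)/n = 0.275000

Simpson's rule: (h/3)[f(x₀) + 4f(x₁) + 2f(x₂) + ... + f(xₙ)]

x_0 = 0.0000, f(x_0) = 3.000000, coefficient = 1
x_1 = 0.2750, f(x_1) = 3.550000, coefficient = 4
x_2 = 0.5500, f(x_2) = 4.100000, coefficient = 2
x_3 = 0.8250, f(x_3) = 4.650000, coefficient = 4
x_4 = 1.1000, f(x_4) = 5.200000, coefficient = 2
x_5 = 1.3750, f(x_5) = 5.750000, coefficient = 4
x_6 = 1.6500, f(x_6) = 6.300000, coefficient = 2
x_7 = 1.9250, f(x_7) = 6.850000, coefficient = 4
x_8 = 2.2000, f(x_8) = 7.400000, coefficient = 2
x_9 = 2.4750, f(x_9) = 7.950000, coefficient = 4
x_10 = 2.7500, f(x_10) = 8.500000, coefficient = 1

I ≈ (0.275000/3) × 172.500000 = 15.812500
Exact value: 15.812500
Error: 0.000000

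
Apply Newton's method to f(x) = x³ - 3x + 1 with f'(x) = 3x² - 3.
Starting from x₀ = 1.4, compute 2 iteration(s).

f(x) = x³ - 3x + 1
f'(x) = 3x² - 3
x₀ = 1.4

Newton-Raphson formula: x_{n+1} = x_n - f(x_n)/f'(x_n)

Iteration 1:
  f(1.400000) = -0.456000
  f'(1.400000) = 2.880000
  x_1 = 1.400000 - (-0.456000)/2.880000 = 1.558333
Iteration 2:
  f(1.558333) = 0.109261
  f'(1.558333) = 4.285208
  x_2 = 1.558333 - 0.109261/4.285208 = 1.532836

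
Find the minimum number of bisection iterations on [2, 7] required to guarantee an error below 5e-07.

We need (b-a)/2^n ≤ 5e-07
(7 - 2)/2^n ≤ 5e-07
5/2^n ≤ 5e-07
2^n ≥ 10000000
n ≥ log₂(10000000) = 23.25
n ≥ 24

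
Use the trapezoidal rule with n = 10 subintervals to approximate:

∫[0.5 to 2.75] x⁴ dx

f(x) = x⁴
a = 0.5, b = 2.75, n = 10
h = (b - a)/n = 0.225000

Trapezoidal rule: (h/2)[f(x₀) + 2f(x₁) + 2f(x₂) + ... + f(xₙ)]

x_0 = 0.5000, f(x_0) = 0.062500, coefficient = 1
x_1 = 0.7250, f(x_1) = 0.276282, coefficient = 2
x_2 = 0.9500, f(x_2) = 0.814506, coefficient = 2
x_3 = 1.1750, f(x_3) = 1.906125, coefficient = 2
x_4 = 1.4000, f(x_4) = 3.841600, coefficient = 2
x_5 = 1.6250, f(x_5) = 6.972900, coefficient = 2
x_6 = 1.8500, f(x_6) = 11.713506, coefficient = 2
x_7 = 2.0750, f(x_7) = 18.538407, coefficient = 2
x_8 = 2.3000, f(x_8) = 27.984100, coefficient = 2
x_9 = 2.5250, f(x_9) = 40.648594, coefficient = 2
x_10 = 2.7500, f(x_10) = 57.191406, coefficient = 1

I ≈ (0.225000/2) × 282.645948 = 31.797669
Exact value: 31.449023
Error: 0.348646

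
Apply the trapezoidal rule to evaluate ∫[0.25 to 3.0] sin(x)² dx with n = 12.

f(x) = sin(x)²
a = 0.25, b = 3.0, n = 12
h = (b - a)/n = 0.229167

Trapezoidal rule: (h/2)[f(x₀) + 2f(x₁) + 2f(x₂) + ... + f(xₙ)]

x_0 = 0.2500, f(x_0) = 0.061209, coefficient = 1
x_1 = 0.4792, f(x_1) = 0.212558, coefficient = 2
x_2 = 0.7083, f(x_2) = 0.423240, coefficient = 2
x_3 = 0.9375, f(x_3) = 0.649767, coefficient = 2
x_4 = 1.1667, f(x_4) = 0.845379, coefficient = 2
x_5 = 1.3958, f(x_5) = 0.969699, coefficient = 2
x_6 = 1.6250, f(x_6) = 0.997065, coefficient = 2
x_7 = 1.8542, f(x_7) = 0.921828, coefficient = 2
x_8 = 2.0833, f(x_8) = 0.759518, coefficient = 2
x_9 = 2.3125, f(x_9) = 0.543639, coefficient = 2
x_10 = 2.5417, f(x_10) = 0.318752, coefficient = 2
x_11 = 2.7708, f(x_11) = 0.131278, coefficient = 2
x_12 = 3.0000, f(x_12) = 0.019915, coefficient = 1

I ≈ (0.229167/2) × 13.626568 = 1.561378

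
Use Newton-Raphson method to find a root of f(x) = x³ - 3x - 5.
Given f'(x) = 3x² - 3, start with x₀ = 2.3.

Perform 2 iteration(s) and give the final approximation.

f(x) = x³ - 3x - 5
f'(x) = 3x² - 3
x₀ = 2.3

Newton-Raphson formula: x_{n+1} = x_n - f(x_n)/f'(x_n)

Iteration 1:
  f(2.300000) = 0.267000
  f'(2.300000) = 12.870000
  x_1 = 2.300000 - 0.267000/12.870000 = 2.279254
Iteration 2:
  f(2.279254) = 0.002961
  f'(2.279254) = 12.584997
  x_2 = 2.279254 - 0.002961/12.584997 = 2.279019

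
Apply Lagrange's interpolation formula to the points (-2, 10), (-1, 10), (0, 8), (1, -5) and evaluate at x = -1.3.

Lagrange interpolation formula:
P(x) = Σ yᵢ × Lᵢ(x)
where Lᵢ(x) = Π_{j≠i} (x - xⱼ)/(xᵢ - xⱼ)

L_0(-1.3) = (-1.3 - (-1))/(-2 - (-1)) × (-1.3 - 0)/(-2 - 0) × (-1.3 - 1)/(-2 - 1) = 0.149500
L_1(-1.3) = (-1.3 - (-2))/(-1 - (-2)) × (-1.3 - 0)/(-1 - 0) × (-1.3 - 1)/(-1 - 1) = 1.046500
L_2(-1.3) = (-1.3 - (-2))/(0 - (-2)) × (-1.3 - (-1))/(0 - (-1)) × (-1.3 - 1)/(0 - 1) = -0.241500
L_3(-1.3) = (-1.3 - (-2))/(1 - (-2)) × (-1.3 - (-1))/(1 - (-1)) × (-1.3 - 0)/(1 - 0) = 0.045500

P(-1.3) = 10×L_0(-1.3) + 10×L_1(-1.3) + 8×L_2(-1.3) + (-5)×L_3(-1.3)
P(-1.3) = 9.800500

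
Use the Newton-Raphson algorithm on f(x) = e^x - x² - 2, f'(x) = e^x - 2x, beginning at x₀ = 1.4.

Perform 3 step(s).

f(x) = e^x - x² - 2
f'(x) = e^x - 2x
x₀ = 1.4

Newton-Raphson formula: x_{n+1} = x_n - f(x_n)/f'(x_n)

Iteration 1:
  f(1.400000) = 0.095200
  f'(1.400000) = 1.255200
  x_1 = 1.400000 - 0.095200/1.255200 = 1.324156
Iteration 2:
  f(1.324156) = 0.005622
  f'(1.324156) = 1.110699
  x_2 = 1.324156 - 0.005622/1.110699 = 1.319094
Iteration 3:
  f(1.319094) = 0.000022
  f'(1.319094) = 1.101843
  x_3 = 1.319094 - 0.000022/1.101843 = 1.319074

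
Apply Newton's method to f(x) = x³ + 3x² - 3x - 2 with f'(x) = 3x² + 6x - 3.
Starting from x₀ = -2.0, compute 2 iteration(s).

f(x) = x³ + 3x² - 3x - 2
f'(x) = 3x² + 6x - 3
x₀ = -2.0

Newton-Raphson formula: x_{n+1} = x_n - f(x_n)/f'(x_n)

Iteration 1:
  f(-2.000000) = 8.000000
  f'(-2.000000) = -3.000000
  x_1 = -2.000000 - 8.000000/(-3.000000) = 0.666667
Iteration 2:
  f(0.666667) = -2.370370
  f'(0.666667) = 2.333333
  x_2 = 0.666667 - (-2.370370)/2.333333 = 1.682540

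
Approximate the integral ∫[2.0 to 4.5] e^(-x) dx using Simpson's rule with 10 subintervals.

f(x) = e^(-x)
a = 2.0, b = 4.5, n = 10
h = (b - a)/n = 0.250000

Simpson's rule: (h/3)[f(x₀) + 4f(x₁) + 2f(x₂) + ... + f(xₙ)]

x_0 = 2.0000, f(x_0) = 0.135335, coefficient = 1
x_1 = 2.2500, f(x_1) = 0.105399, coefficient = 4
x_2 = 2.5000, f(x_2) = 0.082085, coefficient = 2
x_3 = 2.7500, f(x_3) = 0.063928, coefficient = 4
x_4 = 3.0000, f(x_4) = 0.049787, coefficient = 2
x_5 = 3.2500, f(x_5) = 0.038774, coefficient = 4
x_6 = 3.5000, f(x_6) = 0.030197, coefficient = 2
x_7 = 3.7500, f(x_7) = 0.023518, coefficient = 4
x_8 = 4.0000, f(x_8) = 0.018316, coefficient = 2
x_9 = 4.2500, f(x_9) = 0.014264, coefficient = 4
x_10 = 4.5000, f(x_10) = 0.011109, coefficient = 1

I ≈ (0.250000/3) × 1.490748 = 0.124229
Exact value: 0.124226
Error: 0.000003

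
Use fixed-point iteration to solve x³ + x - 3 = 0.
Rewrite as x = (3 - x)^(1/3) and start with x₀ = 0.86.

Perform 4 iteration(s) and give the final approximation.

Equation: x³ + x - 3 = 0
Fixed-point form: x = (3 - x)^(1/3)
x₀ = 0.86

x_1 = g(0.860000) = 1.288659
x_2 = g(1.288659) = 1.196131
x_3 = g(1.196131) = 1.217311
x_4 = g(1.217311) = 1.212528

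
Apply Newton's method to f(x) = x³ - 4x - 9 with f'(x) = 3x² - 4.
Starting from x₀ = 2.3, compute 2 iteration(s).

f(x) = x³ - 4x - 9
f'(x) = 3x² - 4
x₀ = 2.3

Newton-Raphson formula: x_{n+1} = x_n - f(x_n)/f'(x_n)

Iteration 1:
  f(2.300000) = -6.033000
  f'(2.300000) = 11.870000
  x_1 = 2.300000 - (-6.033000)/11.870000 = 2.808256
Iteration 2:
  f(2.808256) = 1.913732
  f'(2.808256) = 19.658907
  x_2 = 2.808256 - 1.913732/19.658907 = 2.710909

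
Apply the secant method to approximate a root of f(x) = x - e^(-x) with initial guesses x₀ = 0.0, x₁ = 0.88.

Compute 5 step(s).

f(x) = x - e^(-x)
x₀ = 0.0, x₁ = 0.88

Secant formula: x_{n+1} = x_n - f(x_n)(x_n - x_{n-1})/(f(x_n) - f(x_{n-1}))

Iteration 1:
  f(0.000000) = -1.000000
  f(0.880000) = 0.465217
  x_2 = 0.880000 - 0.465217×(0.880000 - 0.000000)/(0.465217 - (-1.000000))
       = 0.600594
Iteration 2:
  f(0.880000) = 0.465217
  f(0.600594) = 0.052108
  x_3 = 0.600594 - 0.052108×(0.600594 - 0.880000)/(0.052108 - 0.465217)
       = 0.565351
Iteration 3:
  f(0.600594) = 0.052108
  f(0.565351) = -0.002810
  x_4 = 0.565351 - (-0.002810)×(0.565351 - 0.600594)/(-0.002810 - 0.052108)
       = 0.567154
Iteration 4:
  f(0.565351) = -0.002810
  f(0.567154) = 0.000017
  x_5 = 0.567154 - 0.000017×(0.567154 - 0.565351)/(0.000017 - (-0.002810))
       = 0.567143
Iteration 5:
  f(0.567154) = 0.000017
  f(0.567143) = 0.000000
  x_6 = 0.567143 - 0.000000×(0.567143 - 0.567154)/(0.000000 - 0.000017)
       = 0.567143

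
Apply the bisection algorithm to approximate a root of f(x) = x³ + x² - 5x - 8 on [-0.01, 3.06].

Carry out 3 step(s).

f(x) = x³ + x² - 5x - 8
Initial interval: [-0.01, 3.06]

Iteration 1:
  c_1 = (-0.010000 + 3.060000)/2 = 1.525000
  f(c_1) = f(1.525000) = -9.752797
  f(a) × f(c) ≥ 0, new interval: [1.525000, 3.060000]
Iteration 2:
  c_2 = (1.525000 + 3.060000)/2 = 2.292500
  f(c_2) = f(2.292500) = -2.158581
  f(a) × f(c) ≥ 0, new interval: [2.292500, 3.060000]
Iteration 3:
  c_3 = (2.292500 + 3.060000)/2 = 2.676250
  f(c_3) = f(2.676250) = 4.949207
  f(a) × f(c) < 0, new interval: [2.292500, 2.676250]

After 3 iteration(s), the approximation is c_3 = 2.676250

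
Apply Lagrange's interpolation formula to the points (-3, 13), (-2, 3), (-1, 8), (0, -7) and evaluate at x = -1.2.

Lagrange interpolation formula:
P(x) = Σ yᵢ × Lᵢ(x)
where Lᵢ(x) = Π_{j≠i} (x - xⱼ)/(xᵢ - xⱼ)

L_0(-1.2) = (-1.2 - (-2))/(-3 - (-2)) × (-1.2 - (-1))/(-3 - (-1)) × (-1.2 - 0)/(-3 - 0) = -0.032000
L_1(-1.2) = (-1.2 - (-3))/(-2 - (-3)) × (-1.2 - (-1))/(-2 - (-1)) × (-1.2 - 0)/(-2 - 0) = 0.216000
L_2(-1.2) = (-1.2 - (-3))/(-1 - (-3)) × (-1.2 - (-2))/(-1 - (-2)) × (-1.2 - 0)/(-1 - 0) = 0.864000
L_3(-1.2) = (-1.2 - (-3))/(0 - (-3)) × (-1.2 - (-2))/(0 - (-2)) × (-1.2 - (-1))/(0 - (-1)) = -0.048000

P(-1.2) = 13×L_0(-1.2) + 3×L_1(-1.2) + 8×L_2(-1.2) + (-7)×L_3(-1.2)
P(-1.2) = 7.480000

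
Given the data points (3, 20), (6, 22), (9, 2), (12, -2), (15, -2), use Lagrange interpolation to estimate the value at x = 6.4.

Lagrange interpolation formula:
P(x) = Σ yᵢ × Lᵢ(x)
where Lᵢ(x) = Π_{j≠i} (x - xⱼ)/(xᵢ - xⱼ)

L_0(6.4) = (6.4 - 6)/(3 - 6) × (6.4 - 9)/(3 - 9) × (6.4 - 12)/(3 - 12) × (6.4 - 15)/(3 - 15) = -0.025765
L_1(6.4) = (6.4 - 3)/(6 - 3) × (6.4 - 9)/(6 - 9) × (6.4 - 12)/(6 - 12) × (6.4 - 15)/(6 - 15) = 0.875997
L_2(6.4) = (6.4 - 3)/(9 - 3) × (6.4 - 6)/(9 - 6) × (6.4 - 12)/(9 - 12) × (6.4 - 15)/(9 - 15) = 0.202153
L_3(6.4) = (6.4 - 3)/(12 - 3) × (6.4 - 6)/(12 - 6) × (6.4 - 9)/(12 - 9) × (6.4 - 15)/(12 - 15) = -0.062571
L_4(6.4) = (6.4 - 3)/(15 - 3) × (6.4 - 6)/(15 - 6) × (6.4 - 9)/(15 - 9) × (6.4 - 12)/(15 - 12) = 0.010186

P(6.4) = 20×L_0(6.4) + 22×L_1(6.4) + 2×L_2(6.4) + (-2)×L_3(6.4) + (-2)×L_4(6.4)
P(6.4) = 19.265712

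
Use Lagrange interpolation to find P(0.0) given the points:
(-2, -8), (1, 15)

Lagrange interpolation formula:
P(x) = Σ yᵢ × Lᵢ(x)
where Lᵢ(x) = Π_{j≠i} (x - xⱼ)/(xᵢ - xⱼ)

L_0(0.0) = (0.0 - 1)/(-2 - 1) = 0.333333
L_1(0.0) = (0.0 - (-2))/(1 - (-2)) = 0.666667

P(0.0) = (-8)×L_0(0.0) + 15×L_1(0.0)
P(0.0) = 7.333333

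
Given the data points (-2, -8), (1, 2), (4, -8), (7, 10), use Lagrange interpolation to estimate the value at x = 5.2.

Lagrange interpolation formula:
P(x) = Σ yᵢ × Lᵢ(x)
where Lᵢ(x) = Π_{j≠i} (x - xⱼ)/(xᵢ - xⱼ)

L_0(5.2) = (5.2 - 1)/(-2 - 1) × (5.2 - 4)/(-2 - 4) × (5.2 - 7)/(-2 - 7) = 0.056000
L_1(5.2) = (5.2 - (-2))/(1 - (-2)) × (5.2 - 4)/(1 - 4) × (5.2 - 7)/(1 - 7) = -0.288000
L_2(5.2) = (5.2 - (-2))/(4 - (-2)) × (5.2 - 1)/(4 - 1) × (5.2 - 7)/(4 - 7) = 1.008000
L_3(5.2) = (5.2 - (-2))/(7 - (-2)) × (5.2 - 1)/(7 - 1) × (5.2 - 4)/(7 - 4) = 0.224000

P(5.2) = (-8)×L_0(5.2) + 2×L_1(5.2) + (-8)×L_2(5.2) + 10×L_3(5.2)
P(5.2) = -6.848000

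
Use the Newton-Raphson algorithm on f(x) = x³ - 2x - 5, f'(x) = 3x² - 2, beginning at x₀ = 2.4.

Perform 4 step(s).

f(x) = x³ - 2x - 5
f'(x) = 3x² - 2
x₀ = 2.4

Newton-Raphson formula: x_{n+1} = x_n - f(x_n)/f'(x_n)

Iteration 1:
  f(2.400000) = 4.024000
  f'(2.400000) = 15.280000
  x_1 = 2.400000 - 4.024000/15.280000 = 2.136649
Iteration 2:
  f(2.136649) = 0.481082
  f'(2.136649) = 11.695810
  x_2 = 2.136649 - 0.481082/11.695810 = 2.095516
Iteration 3:
  f(2.095516) = 0.010775
  f'(2.095516) = 11.173567
  x_3 = 2.095516 - 0.010775/11.173567 = 2.094552
Iteration 4:
  f(2.094552) = 0.000006
  f'(2.094552) = 11.161444
  x_4 = 2.094552 - 0.000006/11.161444 = 2.094551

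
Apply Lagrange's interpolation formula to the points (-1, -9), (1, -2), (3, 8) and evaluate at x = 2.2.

Lagrange interpolation formula:
P(x) = Σ yᵢ × Lᵢ(x)
where Lᵢ(x) = Π_{j≠i} (x - xⱼ)/(xᵢ - xⱼ)

L_0(2.2) = (2.2 - 1)/(-1 - 1) × (2.2 - 3)/(-1 - 3) = -0.120000
L_1(2.2) = (2.2 - (-1))/(1 - (-1)) × (2.2 - 3)/(1 - 3) = 0.640000
L_2(2.2) = (2.2 - (-1))/(3 - (-1)) × (2.2 - 1)/(3 - 1) = 0.480000

P(2.2) = (-9)×L_0(2.2) + (-2)×L_1(2.2) + 8×L_2(2.2)
P(2.2) = 3.640000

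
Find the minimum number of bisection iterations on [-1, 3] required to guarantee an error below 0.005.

We need (b-a)/2^n ≤ 0.005
(3 - (-1))/2^n ≤ 0.005
4/2^n ≤ 0.005
2^n ≥ 800
n ≥ log₂(800) = 9.64
n ≥ 10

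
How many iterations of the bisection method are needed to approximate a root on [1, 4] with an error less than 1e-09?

We need (b-a)/2^n ≤ 1e-09
(4 - 1)/2^n ≤ 1e-09
3/2^n ≤ 1e-09
2^n ≥ 3000000000
n ≥ log₂(3000000000) = 31.48
n ≥ 32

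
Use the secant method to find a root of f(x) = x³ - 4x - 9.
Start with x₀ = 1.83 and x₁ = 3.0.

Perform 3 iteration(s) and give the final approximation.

f(x) = x³ - 4x - 9
x₀ = 1.83, x₁ = 3.0

Secant formula: x_{n+1} = x_n - f(x_n)(x_n - x_{n-1})/(f(x_n) - f(x_{n-1}))

Iteration 1:
  f(1.830000) = -10.191513
  f(3.000000) = 6.000000
  x_2 = 3.000000 - 6.000000×(3.000000 - 1.830000)/(6.000000 - (-10.191513))
       = 2.566440
Iteration 2:
  f(3.000000) = 6.000000
  f(2.566440) = -2.361617
  x_3 = 2.566440 - (-2.361617)×(2.566440 - 3.000000)/(-2.361617 - 6.000000)
       = 2.688892
Iteration 3:
  f(2.566440) = -2.361617
  f(2.688892) = -0.314495
  x_4 = 2.688892 - (-0.314495)×(2.688892 - 2.566440)/(-0.314495 - (-2.361617))
       = 2.707705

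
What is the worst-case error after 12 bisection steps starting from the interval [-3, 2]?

Bisection error bound: |error| ≤ (b-a)/2^n
|error| ≤ (2 - (-3))/2^12 = 5/2^12
|error| ≤ 0.0012207031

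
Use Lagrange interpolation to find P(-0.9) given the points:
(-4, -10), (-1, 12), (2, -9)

Lagrange interpolation formula:
P(x) = Σ yᵢ × Lᵢ(x)
where Lᵢ(x) = Π_{j≠i} (x - xⱼ)/(xᵢ - xⱼ)

L_0(-0.9) = (-0.9 - (-1))/(-4 - (-1)) × (-0.9 - 2)/(-4 - 2) = -0.016111
L_1(-0.9) = (-0.9 - (-4))/(-1 - (-4)) × (-0.9 - 2)/(-1 - 2) = 0.998889
L_2(-0.9) = (-0.9 - (-4))/(2 - (-4)) × (-0.9 - (-1))/(2 - (-1)) = 0.017222

P(-0.9) = (-10)×L_0(-0.9) + 12×L_1(-0.9) + (-9)×L_2(-0.9)
P(-0.9) = 11.992778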